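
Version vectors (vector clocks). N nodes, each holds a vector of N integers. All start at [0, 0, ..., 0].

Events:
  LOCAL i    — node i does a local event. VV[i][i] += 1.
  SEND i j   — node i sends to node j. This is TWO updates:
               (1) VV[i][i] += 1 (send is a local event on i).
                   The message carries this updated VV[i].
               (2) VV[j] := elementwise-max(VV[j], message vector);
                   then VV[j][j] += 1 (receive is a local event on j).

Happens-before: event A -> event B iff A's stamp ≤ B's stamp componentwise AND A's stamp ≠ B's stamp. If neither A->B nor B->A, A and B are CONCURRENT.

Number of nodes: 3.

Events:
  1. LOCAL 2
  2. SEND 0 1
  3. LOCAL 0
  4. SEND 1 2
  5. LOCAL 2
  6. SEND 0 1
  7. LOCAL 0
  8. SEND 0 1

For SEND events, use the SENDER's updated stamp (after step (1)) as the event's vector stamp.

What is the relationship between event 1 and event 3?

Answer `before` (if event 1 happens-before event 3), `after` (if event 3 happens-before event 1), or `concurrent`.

Answer: concurrent

Derivation:
Initial: VV[0]=[0, 0, 0]
Initial: VV[1]=[0, 0, 0]
Initial: VV[2]=[0, 0, 0]
Event 1: LOCAL 2: VV[2][2]++ -> VV[2]=[0, 0, 1]
Event 2: SEND 0->1: VV[0][0]++ -> VV[0]=[1, 0, 0], msg_vec=[1, 0, 0]; VV[1]=max(VV[1],msg_vec) then VV[1][1]++ -> VV[1]=[1, 1, 0]
Event 3: LOCAL 0: VV[0][0]++ -> VV[0]=[2, 0, 0]
Event 4: SEND 1->2: VV[1][1]++ -> VV[1]=[1, 2, 0], msg_vec=[1, 2, 0]; VV[2]=max(VV[2],msg_vec) then VV[2][2]++ -> VV[2]=[1, 2, 2]
Event 5: LOCAL 2: VV[2][2]++ -> VV[2]=[1, 2, 3]
Event 6: SEND 0->1: VV[0][0]++ -> VV[0]=[3, 0, 0], msg_vec=[3, 0, 0]; VV[1]=max(VV[1],msg_vec) then VV[1][1]++ -> VV[1]=[3, 3, 0]
Event 7: LOCAL 0: VV[0][0]++ -> VV[0]=[4, 0, 0]
Event 8: SEND 0->1: VV[0][0]++ -> VV[0]=[5, 0, 0], msg_vec=[5, 0, 0]; VV[1]=max(VV[1],msg_vec) then VV[1][1]++ -> VV[1]=[5, 4, 0]
Event 1 stamp: [0, 0, 1]
Event 3 stamp: [2, 0, 0]
[0, 0, 1] <= [2, 0, 0]? False
[2, 0, 0] <= [0, 0, 1]? False
Relation: concurrent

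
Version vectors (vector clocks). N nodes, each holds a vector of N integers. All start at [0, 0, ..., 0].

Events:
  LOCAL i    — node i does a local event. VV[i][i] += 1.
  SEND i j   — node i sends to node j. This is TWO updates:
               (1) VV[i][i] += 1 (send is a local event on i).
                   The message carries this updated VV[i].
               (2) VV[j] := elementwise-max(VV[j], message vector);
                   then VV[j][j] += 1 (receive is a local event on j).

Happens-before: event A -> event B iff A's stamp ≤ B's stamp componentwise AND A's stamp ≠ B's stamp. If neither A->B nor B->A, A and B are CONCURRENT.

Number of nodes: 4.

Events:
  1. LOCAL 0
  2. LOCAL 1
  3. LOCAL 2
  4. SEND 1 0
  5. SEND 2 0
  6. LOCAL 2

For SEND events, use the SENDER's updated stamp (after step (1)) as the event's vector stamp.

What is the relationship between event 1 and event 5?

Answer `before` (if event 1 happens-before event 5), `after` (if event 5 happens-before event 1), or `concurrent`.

Initial: VV[0]=[0, 0, 0, 0]
Initial: VV[1]=[0, 0, 0, 0]
Initial: VV[2]=[0, 0, 0, 0]
Initial: VV[3]=[0, 0, 0, 0]
Event 1: LOCAL 0: VV[0][0]++ -> VV[0]=[1, 0, 0, 0]
Event 2: LOCAL 1: VV[1][1]++ -> VV[1]=[0, 1, 0, 0]
Event 3: LOCAL 2: VV[2][2]++ -> VV[2]=[0, 0, 1, 0]
Event 4: SEND 1->0: VV[1][1]++ -> VV[1]=[0, 2, 0, 0], msg_vec=[0, 2, 0, 0]; VV[0]=max(VV[0],msg_vec) then VV[0][0]++ -> VV[0]=[2, 2, 0, 0]
Event 5: SEND 2->0: VV[2][2]++ -> VV[2]=[0, 0, 2, 0], msg_vec=[0, 0, 2, 0]; VV[0]=max(VV[0],msg_vec) then VV[0][0]++ -> VV[0]=[3, 2, 2, 0]
Event 6: LOCAL 2: VV[2][2]++ -> VV[2]=[0, 0, 3, 0]
Event 1 stamp: [1, 0, 0, 0]
Event 5 stamp: [0, 0, 2, 0]
[1, 0, 0, 0] <= [0, 0, 2, 0]? False
[0, 0, 2, 0] <= [1, 0, 0, 0]? False
Relation: concurrent

Answer: concurrent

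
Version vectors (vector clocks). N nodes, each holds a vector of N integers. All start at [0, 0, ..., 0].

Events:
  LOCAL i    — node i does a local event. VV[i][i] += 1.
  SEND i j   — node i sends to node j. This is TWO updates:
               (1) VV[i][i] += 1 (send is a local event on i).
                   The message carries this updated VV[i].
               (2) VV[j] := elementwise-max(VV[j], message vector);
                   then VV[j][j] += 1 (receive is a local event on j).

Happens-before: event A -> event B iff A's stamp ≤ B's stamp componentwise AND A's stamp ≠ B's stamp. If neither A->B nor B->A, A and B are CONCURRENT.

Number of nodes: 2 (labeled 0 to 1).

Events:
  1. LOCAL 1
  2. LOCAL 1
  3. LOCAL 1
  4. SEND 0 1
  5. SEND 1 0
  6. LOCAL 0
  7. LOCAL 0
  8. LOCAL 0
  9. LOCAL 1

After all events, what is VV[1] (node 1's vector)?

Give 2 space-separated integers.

Answer: 1 6

Derivation:
Initial: VV[0]=[0, 0]
Initial: VV[1]=[0, 0]
Event 1: LOCAL 1: VV[1][1]++ -> VV[1]=[0, 1]
Event 2: LOCAL 1: VV[1][1]++ -> VV[1]=[0, 2]
Event 3: LOCAL 1: VV[1][1]++ -> VV[1]=[0, 3]
Event 4: SEND 0->1: VV[0][0]++ -> VV[0]=[1, 0], msg_vec=[1, 0]; VV[1]=max(VV[1],msg_vec) then VV[1][1]++ -> VV[1]=[1, 4]
Event 5: SEND 1->0: VV[1][1]++ -> VV[1]=[1, 5], msg_vec=[1, 5]; VV[0]=max(VV[0],msg_vec) then VV[0][0]++ -> VV[0]=[2, 5]
Event 6: LOCAL 0: VV[0][0]++ -> VV[0]=[3, 5]
Event 7: LOCAL 0: VV[0][0]++ -> VV[0]=[4, 5]
Event 8: LOCAL 0: VV[0][0]++ -> VV[0]=[5, 5]
Event 9: LOCAL 1: VV[1][1]++ -> VV[1]=[1, 6]
Final vectors: VV[0]=[5, 5]; VV[1]=[1, 6]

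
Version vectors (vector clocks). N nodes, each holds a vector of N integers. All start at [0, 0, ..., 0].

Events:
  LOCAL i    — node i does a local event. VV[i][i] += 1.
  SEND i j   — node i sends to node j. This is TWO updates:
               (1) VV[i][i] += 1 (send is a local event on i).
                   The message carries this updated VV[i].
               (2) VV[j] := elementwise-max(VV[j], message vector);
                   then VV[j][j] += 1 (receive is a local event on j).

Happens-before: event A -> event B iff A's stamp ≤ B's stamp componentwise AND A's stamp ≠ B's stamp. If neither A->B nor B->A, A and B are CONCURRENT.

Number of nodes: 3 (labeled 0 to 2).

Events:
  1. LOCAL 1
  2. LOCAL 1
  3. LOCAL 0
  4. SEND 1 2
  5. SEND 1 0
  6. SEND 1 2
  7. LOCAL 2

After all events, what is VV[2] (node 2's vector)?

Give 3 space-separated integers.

Initial: VV[0]=[0, 0, 0]
Initial: VV[1]=[0, 0, 0]
Initial: VV[2]=[0, 0, 0]
Event 1: LOCAL 1: VV[1][1]++ -> VV[1]=[0, 1, 0]
Event 2: LOCAL 1: VV[1][1]++ -> VV[1]=[0, 2, 0]
Event 3: LOCAL 0: VV[0][0]++ -> VV[0]=[1, 0, 0]
Event 4: SEND 1->2: VV[1][1]++ -> VV[1]=[0, 3, 0], msg_vec=[0, 3, 0]; VV[2]=max(VV[2],msg_vec) then VV[2][2]++ -> VV[2]=[0, 3, 1]
Event 5: SEND 1->0: VV[1][1]++ -> VV[1]=[0, 4, 0], msg_vec=[0, 4, 0]; VV[0]=max(VV[0],msg_vec) then VV[0][0]++ -> VV[0]=[2, 4, 0]
Event 6: SEND 1->2: VV[1][1]++ -> VV[1]=[0, 5, 0], msg_vec=[0, 5, 0]; VV[2]=max(VV[2],msg_vec) then VV[2][2]++ -> VV[2]=[0, 5, 2]
Event 7: LOCAL 2: VV[2][2]++ -> VV[2]=[0, 5, 3]
Final vectors: VV[0]=[2, 4, 0]; VV[1]=[0, 5, 0]; VV[2]=[0, 5, 3]

Answer: 0 5 3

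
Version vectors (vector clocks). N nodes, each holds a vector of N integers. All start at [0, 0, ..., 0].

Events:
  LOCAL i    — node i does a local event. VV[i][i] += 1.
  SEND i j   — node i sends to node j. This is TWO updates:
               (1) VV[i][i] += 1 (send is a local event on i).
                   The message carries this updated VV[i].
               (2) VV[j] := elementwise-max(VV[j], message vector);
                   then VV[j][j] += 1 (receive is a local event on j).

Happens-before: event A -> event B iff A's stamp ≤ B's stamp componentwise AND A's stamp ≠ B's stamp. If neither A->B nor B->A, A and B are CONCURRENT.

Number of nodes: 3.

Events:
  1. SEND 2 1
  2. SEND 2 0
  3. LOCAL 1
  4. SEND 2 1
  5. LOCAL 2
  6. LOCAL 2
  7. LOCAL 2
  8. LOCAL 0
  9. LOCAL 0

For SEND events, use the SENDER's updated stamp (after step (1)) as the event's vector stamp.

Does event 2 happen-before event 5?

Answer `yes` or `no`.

Initial: VV[0]=[0, 0, 0]
Initial: VV[1]=[0, 0, 0]
Initial: VV[2]=[0, 0, 0]
Event 1: SEND 2->1: VV[2][2]++ -> VV[2]=[0, 0, 1], msg_vec=[0, 0, 1]; VV[1]=max(VV[1],msg_vec) then VV[1][1]++ -> VV[1]=[0, 1, 1]
Event 2: SEND 2->0: VV[2][2]++ -> VV[2]=[0, 0, 2], msg_vec=[0, 0, 2]; VV[0]=max(VV[0],msg_vec) then VV[0][0]++ -> VV[0]=[1, 0, 2]
Event 3: LOCAL 1: VV[1][1]++ -> VV[1]=[0, 2, 1]
Event 4: SEND 2->1: VV[2][2]++ -> VV[2]=[0, 0, 3], msg_vec=[0, 0, 3]; VV[1]=max(VV[1],msg_vec) then VV[1][1]++ -> VV[1]=[0, 3, 3]
Event 5: LOCAL 2: VV[2][2]++ -> VV[2]=[0, 0, 4]
Event 6: LOCAL 2: VV[2][2]++ -> VV[2]=[0, 0, 5]
Event 7: LOCAL 2: VV[2][2]++ -> VV[2]=[0, 0, 6]
Event 8: LOCAL 0: VV[0][0]++ -> VV[0]=[2, 0, 2]
Event 9: LOCAL 0: VV[0][0]++ -> VV[0]=[3, 0, 2]
Event 2 stamp: [0, 0, 2]
Event 5 stamp: [0, 0, 4]
[0, 0, 2] <= [0, 0, 4]? True. Equal? False. Happens-before: True

Answer: yes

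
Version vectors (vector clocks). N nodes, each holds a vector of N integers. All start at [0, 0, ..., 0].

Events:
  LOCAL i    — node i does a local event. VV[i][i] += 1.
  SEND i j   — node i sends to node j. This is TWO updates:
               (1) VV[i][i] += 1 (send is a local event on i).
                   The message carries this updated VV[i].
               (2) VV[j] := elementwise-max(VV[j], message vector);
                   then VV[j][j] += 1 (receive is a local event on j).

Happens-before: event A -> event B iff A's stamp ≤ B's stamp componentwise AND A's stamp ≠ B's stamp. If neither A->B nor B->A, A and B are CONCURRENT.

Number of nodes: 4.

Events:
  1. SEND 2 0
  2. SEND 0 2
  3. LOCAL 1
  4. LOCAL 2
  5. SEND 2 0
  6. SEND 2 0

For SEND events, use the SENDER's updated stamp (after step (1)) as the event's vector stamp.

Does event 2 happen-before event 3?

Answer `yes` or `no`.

Initial: VV[0]=[0, 0, 0, 0]
Initial: VV[1]=[0, 0, 0, 0]
Initial: VV[2]=[0, 0, 0, 0]
Initial: VV[3]=[0, 0, 0, 0]
Event 1: SEND 2->0: VV[2][2]++ -> VV[2]=[0, 0, 1, 0], msg_vec=[0, 0, 1, 0]; VV[0]=max(VV[0],msg_vec) then VV[0][0]++ -> VV[0]=[1, 0, 1, 0]
Event 2: SEND 0->2: VV[0][0]++ -> VV[0]=[2, 0, 1, 0], msg_vec=[2, 0, 1, 0]; VV[2]=max(VV[2],msg_vec) then VV[2][2]++ -> VV[2]=[2, 0, 2, 0]
Event 3: LOCAL 1: VV[1][1]++ -> VV[1]=[0, 1, 0, 0]
Event 4: LOCAL 2: VV[2][2]++ -> VV[2]=[2, 0, 3, 0]
Event 5: SEND 2->0: VV[2][2]++ -> VV[2]=[2, 0, 4, 0], msg_vec=[2, 0, 4, 0]; VV[0]=max(VV[0],msg_vec) then VV[0][0]++ -> VV[0]=[3, 0, 4, 0]
Event 6: SEND 2->0: VV[2][2]++ -> VV[2]=[2, 0, 5, 0], msg_vec=[2, 0, 5, 0]; VV[0]=max(VV[0],msg_vec) then VV[0][0]++ -> VV[0]=[4, 0, 5, 0]
Event 2 stamp: [2, 0, 1, 0]
Event 3 stamp: [0, 1, 0, 0]
[2, 0, 1, 0] <= [0, 1, 0, 0]? False. Equal? False. Happens-before: False

Answer: no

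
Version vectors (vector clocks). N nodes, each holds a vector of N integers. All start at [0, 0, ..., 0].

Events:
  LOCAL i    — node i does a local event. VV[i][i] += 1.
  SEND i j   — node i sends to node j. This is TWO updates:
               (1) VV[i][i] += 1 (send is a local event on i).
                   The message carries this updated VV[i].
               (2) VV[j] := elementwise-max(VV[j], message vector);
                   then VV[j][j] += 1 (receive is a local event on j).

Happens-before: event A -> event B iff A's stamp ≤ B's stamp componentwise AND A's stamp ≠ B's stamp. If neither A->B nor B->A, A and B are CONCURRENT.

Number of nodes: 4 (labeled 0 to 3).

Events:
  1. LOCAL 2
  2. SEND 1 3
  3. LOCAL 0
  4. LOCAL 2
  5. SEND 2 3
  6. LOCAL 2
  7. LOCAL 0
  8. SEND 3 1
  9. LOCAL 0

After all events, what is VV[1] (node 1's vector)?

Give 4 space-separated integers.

Initial: VV[0]=[0, 0, 0, 0]
Initial: VV[1]=[0, 0, 0, 0]
Initial: VV[2]=[0, 0, 0, 0]
Initial: VV[3]=[0, 0, 0, 0]
Event 1: LOCAL 2: VV[2][2]++ -> VV[2]=[0, 0, 1, 0]
Event 2: SEND 1->3: VV[1][1]++ -> VV[1]=[0, 1, 0, 0], msg_vec=[0, 1, 0, 0]; VV[3]=max(VV[3],msg_vec) then VV[3][3]++ -> VV[3]=[0, 1, 0, 1]
Event 3: LOCAL 0: VV[0][0]++ -> VV[0]=[1, 0, 0, 0]
Event 4: LOCAL 2: VV[2][2]++ -> VV[2]=[0, 0, 2, 0]
Event 5: SEND 2->3: VV[2][2]++ -> VV[2]=[0, 0, 3, 0], msg_vec=[0, 0, 3, 0]; VV[3]=max(VV[3],msg_vec) then VV[3][3]++ -> VV[3]=[0, 1, 3, 2]
Event 6: LOCAL 2: VV[2][2]++ -> VV[2]=[0, 0, 4, 0]
Event 7: LOCAL 0: VV[0][0]++ -> VV[0]=[2, 0, 0, 0]
Event 8: SEND 3->1: VV[3][3]++ -> VV[3]=[0, 1, 3, 3], msg_vec=[0, 1, 3, 3]; VV[1]=max(VV[1],msg_vec) then VV[1][1]++ -> VV[1]=[0, 2, 3, 3]
Event 9: LOCAL 0: VV[0][0]++ -> VV[0]=[3, 0, 0, 0]
Final vectors: VV[0]=[3, 0, 0, 0]; VV[1]=[0, 2, 3, 3]; VV[2]=[0, 0, 4, 0]; VV[3]=[0, 1, 3, 3]

Answer: 0 2 3 3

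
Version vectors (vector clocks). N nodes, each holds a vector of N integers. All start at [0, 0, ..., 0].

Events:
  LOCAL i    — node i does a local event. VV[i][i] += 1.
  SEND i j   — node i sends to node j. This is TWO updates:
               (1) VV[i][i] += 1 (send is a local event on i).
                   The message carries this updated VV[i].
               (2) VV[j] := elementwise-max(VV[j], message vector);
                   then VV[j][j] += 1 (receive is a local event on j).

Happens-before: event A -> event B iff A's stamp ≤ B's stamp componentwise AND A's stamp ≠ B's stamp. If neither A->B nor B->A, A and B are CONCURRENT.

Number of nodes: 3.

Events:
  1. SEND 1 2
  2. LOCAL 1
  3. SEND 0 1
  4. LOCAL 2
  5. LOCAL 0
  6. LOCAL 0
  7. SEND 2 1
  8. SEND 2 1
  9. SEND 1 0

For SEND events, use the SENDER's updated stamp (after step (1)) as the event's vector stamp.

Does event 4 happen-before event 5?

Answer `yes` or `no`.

Answer: no

Derivation:
Initial: VV[0]=[0, 0, 0]
Initial: VV[1]=[0, 0, 0]
Initial: VV[2]=[0, 0, 0]
Event 1: SEND 1->2: VV[1][1]++ -> VV[1]=[0, 1, 0], msg_vec=[0, 1, 0]; VV[2]=max(VV[2],msg_vec) then VV[2][2]++ -> VV[2]=[0, 1, 1]
Event 2: LOCAL 1: VV[1][1]++ -> VV[1]=[0, 2, 0]
Event 3: SEND 0->1: VV[0][0]++ -> VV[0]=[1, 0, 0], msg_vec=[1, 0, 0]; VV[1]=max(VV[1],msg_vec) then VV[1][1]++ -> VV[1]=[1, 3, 0]
Event 4: LOCAL 2: VV[2][2]++ -> VV[2]=[0, 1, 2]
Event 5: LOCAL 0: VV[0][0]++ -> VV[0]=[2, 0, 0]
Event 6: LOCAL 0: VV[0][0]++ -> VV[0]=[3, 0, 0]
Event 7: SEND 2->1: VV[2][2]++ -> VV[2]=[0, 1, 3], msg_vec=[0, 1, 3]; VV[1]=max(VV[1],msg_vec) then VV[1][1]++ -> VV[1]=[1, 4, 3]
Event 8: SEND 2->1: VV[2][2]++ -> VV[2]=[0, 1, 4], msg_vec=[0, 1, 4]; VV[1]=max(VV[1],msg_vec) then VV[1][1]++ -> VV[1]=[1, 5, 4]
Event 9: SEND 1->0: VV[1][1]++ -> VV[1]=[1, 6, 4], msg_vec=[1, 6, 4]; VV[0]=max(VV[0],msg_vec) then VV[0][0]++ -> VV[0]=[4, 6, 4]
Event 4 stamp: [0, 1, 2]
Event 5 stamp: [2, 0, 0]
[0, 1, 2] <= [2, 0, 0]? False. Equal? False. Happens-before: False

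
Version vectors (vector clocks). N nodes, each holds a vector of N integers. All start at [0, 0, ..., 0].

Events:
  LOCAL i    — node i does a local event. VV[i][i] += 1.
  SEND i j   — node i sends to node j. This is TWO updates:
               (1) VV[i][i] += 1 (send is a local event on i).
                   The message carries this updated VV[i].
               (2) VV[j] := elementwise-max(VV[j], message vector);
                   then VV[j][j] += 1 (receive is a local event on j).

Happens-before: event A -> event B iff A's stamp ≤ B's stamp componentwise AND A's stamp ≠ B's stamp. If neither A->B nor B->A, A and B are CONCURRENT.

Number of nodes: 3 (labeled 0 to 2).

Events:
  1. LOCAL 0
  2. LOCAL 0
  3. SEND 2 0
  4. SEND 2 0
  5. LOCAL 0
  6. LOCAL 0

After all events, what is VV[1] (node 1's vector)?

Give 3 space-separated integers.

Answer: 0 0 0

Derivation:
Initial: VV[0]=[0, 0, 0]
Initial: VV[1]=[0, 0, 0]
Initial: VV[2]=[0, 0, 0]
Event 1: LOCAL 0: VV[0][0]++ -> VV[0]=[1, 0, 0]
Event 2: LOCAL 0: VV[0][0]++ -> VV[0]=[2, 0, 0]
Event 3: SEND 2->0: VV[2][2]++ -> VV[2]=[0, 0, 1], msg_vec=[0, 0, 1]; VV[0]=max(VV[0],msg_vec) then VV[0][0]++ -> VV[0]=[3, 0, 1]
Event 4: SEND 2->0: VV[2][2]++ -> VV[2]=[0, 0, 2], msg_vec=[0, 0, 2]; VV[0]=max(VV[0],msg_vec) then VV[0][0]++ -> VV[0]=[4, 0, 2]
Event 5: LOCAL 0: VV[0][0]++ -> VV[0]=[5, 0, 2]
Event 6: LOCAL 0: VV[0][0]++ -> VV[0]=[6, 0, 2]
Final vectors: VV[0]=[6, 0, 2]; VV[1]=[0, 0, 0]; VV[2]=[0, 0, 2]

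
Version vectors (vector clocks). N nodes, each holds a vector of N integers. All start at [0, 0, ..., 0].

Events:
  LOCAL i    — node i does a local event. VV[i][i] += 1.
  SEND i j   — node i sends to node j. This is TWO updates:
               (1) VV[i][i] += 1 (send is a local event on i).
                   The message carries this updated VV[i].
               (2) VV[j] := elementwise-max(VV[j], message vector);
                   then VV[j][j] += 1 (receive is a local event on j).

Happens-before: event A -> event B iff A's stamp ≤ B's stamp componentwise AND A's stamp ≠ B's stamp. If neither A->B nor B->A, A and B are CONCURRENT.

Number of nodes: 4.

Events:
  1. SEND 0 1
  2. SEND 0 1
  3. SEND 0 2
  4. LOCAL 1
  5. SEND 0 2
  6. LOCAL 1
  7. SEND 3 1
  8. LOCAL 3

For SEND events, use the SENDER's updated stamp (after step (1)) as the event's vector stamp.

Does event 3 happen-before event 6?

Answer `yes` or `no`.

Answer: no

Derivation:
Initial: VV[0]=[0, 0, 0, 0]
Initial: VV[1]=[0, 0, 0, 0]
Initial: VV[2]=[0, 0, 0, 0]
Initial: VV[3]=[0, 0, 0, 0]
Event 1: SEND 0->1: VV[0][0]++ -> VV[0]=[1, 0, 0, 0], msg_vec=[1, 0, 0, 0]; VV[1]=max(VV[1],msg_vec) then VV[1][1]++ -> VV[1]=[1, 1, 0, 0]
Event 2: SEND 0->1: VV[0][0]++ -> VV[0]=[2, 0, 0, 0], msg_vec=[2, 0, 0, 0]; VV[1]=max(VV[1],msg_vec) then VV[1][1]++ -> VV[1]=[2, 2, 0, 0]
Event 3: SEND 0->2: VV[0][0]++ -> VV[0]=[3, 0, 0, 0], msg_vec=[3, 0, 0, 0]; VV[2]=max(VV[2],msg_vec) then VV[2][2]++ -> VV[2]=[3, 0, 1, 0]
Event 4: LOCAL 1: VV[1][1]++ -> VV[1]=[2, 3, 0, 0]
Event 5: SEND 0->2: VV[0][0]++ -> VV[0]=[4, 0, 0, 0], msg_vec=[4, 0, 0, 0]; VV[2]=max(VV[2],msg_vec) then VV[2][2]++ -> VV[2]=[4, 0, 2, 0]
Event 6: LOCAL 1: VV[1][1]++ -> VV[1]=[2, 4, 0, 0]
Event 7: SEND 3->1: VV[3][3]++ -> VV[3]=[0, 0, 0, 1], msg_vec=[0, 0, 0, 1]; VV[1]=max(VV[1],msg_vec) then VV[1][1]++ -> VV[1]=[2, 5, 0, 1]
Event 8: LOCAL 3: VV[3][3]++ -> VV[3]=[0, 0, 0, 2]
Event 3 stamp: [3, 0, 0, 0]
Event 6 stamp: [2, 4, 0, 0]
[3, 0, 0, 0] <= [2, 4, 0, 0]? False. Equal? False. Happens-before: False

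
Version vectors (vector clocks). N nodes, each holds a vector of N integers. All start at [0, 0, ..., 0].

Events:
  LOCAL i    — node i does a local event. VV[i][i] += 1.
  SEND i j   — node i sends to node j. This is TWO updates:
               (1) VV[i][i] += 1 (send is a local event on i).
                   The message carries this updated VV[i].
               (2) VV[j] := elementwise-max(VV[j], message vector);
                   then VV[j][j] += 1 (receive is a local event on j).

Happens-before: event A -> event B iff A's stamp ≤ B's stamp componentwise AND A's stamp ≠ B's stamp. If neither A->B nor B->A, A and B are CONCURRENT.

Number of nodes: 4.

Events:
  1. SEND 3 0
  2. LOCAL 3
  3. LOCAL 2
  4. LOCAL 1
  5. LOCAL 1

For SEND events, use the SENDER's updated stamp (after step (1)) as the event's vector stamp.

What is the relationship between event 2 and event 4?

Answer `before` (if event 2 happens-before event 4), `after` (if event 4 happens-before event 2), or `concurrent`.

Initial: VV[0]=[0, 0, 0, 0]
Initial: VV[1]=[0, 0, 0, 0]
Initial: VV[2]=[0, 0, 0, 0]
Initial: VV[3]=[0, 0, 0, 0]
Event 1: SEND 3->0: VV[3][3]++ -> VV[3]=[0, 0, 0, 1], msg_vec=[0, 0, 0, 1]; VV[0]=max(VV[0],msg_vec) then VV[0][0]++ -> VV[0]=[1, 0, 0, 1]
Event 2: LOCAL 3: VV[3][3]++ -> VV[3]=[0, 0, 0, 2]
Event 3: LOCAL 2: VV[2][2]++ -> VV[2]=[0, 0, 1, 0]
Event 4: LOCAL 1: VV[1][1]++ -> VV[1]=[0, 1, 0, 0]
Event 5: LOCAL 1: VV[1][1]++ -> VV[1]=[0, 2, 0, 0]
Event 2 stamp: [0, 0, 0, 2]
Event 4 stamp: [0, 1, 0, 0]
[0, 0, 0, 2] <= [0, 1, 0, 0]? False
[0, 1, 0, 0] <= [0, 0, 0, 2]? False
Relation: concurrent

Answer: concurrent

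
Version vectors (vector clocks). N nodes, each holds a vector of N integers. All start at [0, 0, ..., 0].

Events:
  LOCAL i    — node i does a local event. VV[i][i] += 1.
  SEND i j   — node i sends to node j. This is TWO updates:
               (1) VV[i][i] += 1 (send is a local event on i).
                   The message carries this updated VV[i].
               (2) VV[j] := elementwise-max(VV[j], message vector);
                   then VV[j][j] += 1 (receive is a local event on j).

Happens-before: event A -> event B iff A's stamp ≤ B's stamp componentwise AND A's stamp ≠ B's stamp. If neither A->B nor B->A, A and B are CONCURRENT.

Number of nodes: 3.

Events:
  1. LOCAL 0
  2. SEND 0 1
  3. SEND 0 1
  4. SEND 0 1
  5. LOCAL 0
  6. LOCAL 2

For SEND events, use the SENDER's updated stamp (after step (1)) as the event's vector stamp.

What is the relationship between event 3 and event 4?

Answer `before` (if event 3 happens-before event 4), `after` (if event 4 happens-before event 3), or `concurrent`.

Answer: before

Derivation:
Initial: VV[0]=[0, 0, 0]
Initial: VV[1]=[0, 0, 0]
Initial: VV[2]=[0, 0, 0]
Event 1: LOCAL 0: VV[0][0]++ -> VV[0]=[1, 0, 0]
Event 2: SEND 0->1: VV[0][0]++ -> VV[0]=[2, 0, 0], msg_vec=[2, 0, 0]; VV[1]=max(VV[1],msg_vec) then VV[1][1]++ -> VV[1]=[2, 1, 0]
Event 3: SEND 0->1: VV[0][0]++ -> VV[0]=[3, 0, 0], msg_vec=[3, 0, 0]; VV[1]=max(VV[1],msg_vec) then VV[1][1]++ -> VV[1]=[3, 2, 0]
Event 4: SEND 0->1: VV[0][0]++ -> VV[0]=[4, 0, 0], msg_vec=[4, 0, 0]; VV[1]=max(VV[1],msg_vec) then VV[1][1]++ -> VV[1]=[4, 3, 0]
Event 5: LOCAL 0: VV[0][0]++ -> VV[0]=[5, 0, 0]
Event 6: LOCAL 2: VV[2][2]++ -> VV[2]=[0, 0, 1]
Event 3 stamp: [3, 0, 0]
Event 4 stamp: [4, 0, 0]
[3, 0, 0] <= [4, 0, 0]? True
[4, 0, 0] <= [3, 0, 0]? False
Relation: before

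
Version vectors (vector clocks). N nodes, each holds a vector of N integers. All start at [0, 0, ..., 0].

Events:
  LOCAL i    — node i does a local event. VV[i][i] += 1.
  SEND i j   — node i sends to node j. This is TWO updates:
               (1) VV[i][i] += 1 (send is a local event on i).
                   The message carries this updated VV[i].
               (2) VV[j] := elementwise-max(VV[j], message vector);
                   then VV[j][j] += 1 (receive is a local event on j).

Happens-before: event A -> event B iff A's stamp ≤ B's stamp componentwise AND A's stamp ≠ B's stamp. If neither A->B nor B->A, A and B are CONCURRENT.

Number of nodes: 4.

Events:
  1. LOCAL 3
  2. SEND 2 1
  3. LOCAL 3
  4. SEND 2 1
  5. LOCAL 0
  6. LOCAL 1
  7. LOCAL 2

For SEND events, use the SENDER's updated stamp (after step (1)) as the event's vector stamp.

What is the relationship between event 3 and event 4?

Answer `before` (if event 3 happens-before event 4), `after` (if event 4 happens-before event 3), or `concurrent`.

Answer: concurrent

Derivation:
Initial: VV[0]=[0, 0, 0, 0]
Initial: VV[1]=[0, 0, 0, 0]
Initial: VV[2]=[0, 0, 0, 0]
Initial: VV[3]=[0, 0, 0, 0]
Event 1: LOCAL 3: VV[3][3]++ -> VV[3]=[0, 0, 0, 1]
Event 2: SEND 2->1: VV[2][2]++ -> VV[2]=[0, 0, 1, 0], msg_vec=[0, 0, 1, 0]; VV[1]=max(VV[1],msg_vec) then VV[1][1]++ -> VV[1]=[0, 1, 1, 0]
Event 3: LOCAL 3: VV[3][3]++ -> VV[3]=[0, 0, 0, 2]
Event 4: SEND 2->1: VV[2][2]++ -> VV[2]=[0, 0, 2, 0], msg_vec=[0, 0, 2, 0]; VV[1]=max(VV[1],msg_vec) then VV[1][1]++ -> VV[1]=[0, 2, 2, 0]
Event 5: LOCAL 0: VV[0][0]++ -> VV[0]=[1, 0, 0, 0]
Event 6: LOCAL 1: VV[1][1]++ -> VV[1]=[0, 3, 2, 0]
Event 7: LOCAL 2: VV[2][2]++ -> VV[2]=[0, 0, 3, 0]
Event 3 stamp: [0, 0, 0, 2]
Event 4 stamp: [0, 0, 2, 0]
[0, 0, 0, 2] <= [0, 0, 2, 0]? False
[0, 0, 2, 0] <= [0, 0, 0, 2]? False
Relation: concurrent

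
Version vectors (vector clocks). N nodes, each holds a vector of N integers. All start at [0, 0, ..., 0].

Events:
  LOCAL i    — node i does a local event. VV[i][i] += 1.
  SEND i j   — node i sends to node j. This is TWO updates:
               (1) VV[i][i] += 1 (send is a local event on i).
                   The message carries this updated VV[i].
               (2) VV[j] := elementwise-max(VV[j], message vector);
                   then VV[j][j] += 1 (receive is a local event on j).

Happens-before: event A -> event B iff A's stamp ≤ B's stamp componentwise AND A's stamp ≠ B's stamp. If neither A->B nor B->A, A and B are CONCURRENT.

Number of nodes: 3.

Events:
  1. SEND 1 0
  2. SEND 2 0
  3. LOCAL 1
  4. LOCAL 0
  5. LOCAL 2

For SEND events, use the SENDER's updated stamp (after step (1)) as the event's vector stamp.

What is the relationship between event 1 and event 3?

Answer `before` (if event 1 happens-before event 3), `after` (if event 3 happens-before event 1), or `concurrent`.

Answer: before

Derivation:
Initial: VV[0]=[0, 0, 0]
Initial: VV[1]=[0, 0, 0]
Initial: VV[2]=[0, 0, 0]
Event 1: SEND 1->0: VV[1][1]++ -> VV[1]=[0, 1, 0], msg_vec=[0, 1, 0]; VV[0]=max(VV[0],msg_vec) then VV[0][0]++ -> VV[0]=[1, 1, 0]
Event 2: SEND 2->0: VV[2][2]++ -> VV[2]=[0, 0, 1], msg_vec=[0, 0, 1]; VV[0]=max(VV[0],msg_vec) then VV[0][0]++ -> VV[0]=[2, 1, 1]
Event 3: LOCAL 1: VV[1][1]++ -> VV[1]=[0, 2, 0]
Event 4: LOCAL 0: VV[0][0]++ -> VV[0]=[3, 1, 1]
Event 5: LOCAL 2: VV[2][2]++ -> VV[2]=[0, 0, 2]
Event 1 stamp: [0, 1, 0]
Event 3 stamp: [0, 2, 0]
[0, 1, 0] <= [0, 2, 0]? True
[0, 2, 0] <= [0, 1, 0]? False
Relation: before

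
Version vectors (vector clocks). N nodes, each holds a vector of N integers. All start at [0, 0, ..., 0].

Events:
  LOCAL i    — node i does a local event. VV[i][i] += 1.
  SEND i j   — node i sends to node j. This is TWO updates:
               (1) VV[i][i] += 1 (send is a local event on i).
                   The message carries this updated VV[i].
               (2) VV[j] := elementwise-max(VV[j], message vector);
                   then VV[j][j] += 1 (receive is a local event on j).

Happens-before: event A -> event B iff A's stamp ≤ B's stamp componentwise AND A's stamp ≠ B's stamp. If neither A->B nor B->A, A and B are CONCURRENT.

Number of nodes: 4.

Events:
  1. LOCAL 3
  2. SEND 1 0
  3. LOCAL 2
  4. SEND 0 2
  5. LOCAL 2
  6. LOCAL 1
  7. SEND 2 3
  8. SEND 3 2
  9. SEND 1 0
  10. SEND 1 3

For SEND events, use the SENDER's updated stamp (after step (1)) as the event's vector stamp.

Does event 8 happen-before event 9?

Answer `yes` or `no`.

Initial: VV[0]=[0, 0, 0, 0]
Initial: VV[1]=[0, 0, 0, 0]
Initial: VV[2]=[0, 0, 0, 0]
Initial: VV[3]=[0, 0, 0, 0]
Event 1: LOCAL 3: VV[3][3]++ -> VV[3]=[0, 0, 0, 1]
Event 2: SEND 1->0: VV[1][1]++ -> VV[1]=[0, 1, 0, 0], msg_vec=[0, 1, 0, 0]; VV[0]=max(VV[0],msg_vec) then VV[0][0]++ -> VV[0]=[1, 1, 0, 0]
Event 3: LOCAL 2: VV[2][2]++ -> VV[2]=[0, 0, 1, 0]
Event 4: SEND 0->2: VV[0][0]++ -> VV[0]=[2, 1, 0, 0], msg_vec=[2, 1, 0, 0]; VV[2]=max(VV[2],msg_vec) then VV[2][2]++ -> VV[2]=[2, 1, 2, 0]
Event 5: LOCAL 2: VV[2][2]++ -> VV[2]=[2, 1, 3, 0]
Event 6: LOCAL 1: VV[1][1]++ -> VV[1]=[0, 2, 0, 0]
Event 7: SEND 2->3: VV[2][2]++ -> VV[2]=[2, 1, 4, 0], msg_vec=[2, 1, 4, 0]; VV[3]=max(VV[3],msg_vec) then VV[3][3]++ -> VV[3]=[2, 1, 4, 2]
Event 8: SEND 3->2: VV[3][3]++ -> VV[3]=[2, 1, 4, 3], msg_vec=[2, 1, 4, 3]; VV[2]=max(VV[2],msg_vec) then VV[2][2]++ -> VV[2]=[2, 1, 5, 3]
Event 9: SEND 1->0: VV[1][1]++ -> VV[1]=[0, 3, 0, 0], msg_vec=[0, 3, 0, 0]; VV[0]=max(VV[0],msg_vec) then VV[0][0]++ -> VV[0]=[3, 3, 0, 0]
Event 10: SEND 1->3: VV[1][1]++ -> VV[1]=[0, 4, 0, 0], msg_vec=[0, 4, 0, 0]; VV[3]=max(VV[3],msg_vec) then VV[3][3]++ -> VV[3]=[2, 4, 4, 4]
Event 8 stamp: [2, 1, 4, 3]
Event 9 stamp: [0, 3, 0, 0]
[2, 1, 4, 3] <= [0, 3, 0, 0]? False. Equal? False. Happens-before: False

Answer: no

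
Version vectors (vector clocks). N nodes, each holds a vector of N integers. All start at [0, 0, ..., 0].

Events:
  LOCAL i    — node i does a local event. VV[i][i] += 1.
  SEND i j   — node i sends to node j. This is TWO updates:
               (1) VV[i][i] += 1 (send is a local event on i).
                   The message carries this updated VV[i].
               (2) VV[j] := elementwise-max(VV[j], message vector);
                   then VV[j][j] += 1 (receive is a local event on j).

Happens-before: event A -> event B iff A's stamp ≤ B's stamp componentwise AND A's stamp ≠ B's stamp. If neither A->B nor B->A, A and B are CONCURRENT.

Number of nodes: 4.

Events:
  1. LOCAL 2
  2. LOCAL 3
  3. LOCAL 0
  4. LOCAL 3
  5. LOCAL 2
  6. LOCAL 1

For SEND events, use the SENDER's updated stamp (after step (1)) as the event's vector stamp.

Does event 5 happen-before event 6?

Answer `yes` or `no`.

Answer: no

Derivation:
Initial: VV[0]=[0, 0, 0, 0]
Initial: VV[1]=[0, 0, 0, 0]
Initial: VV[2]=[0, 0, 0, 0]
Initial: VV[3]=[0, 0, 0, 0]
Event 1: LOCAL 2: VV[2][2]++ -> VV[2]=[0, 0, 1, 0]
Event 2: LOCAL 3: VV[3][3]++ -> VV[3]=[0, 0, 0, 1]
Event 3: LOCAL 0: VV[0][0]++ -> VV[0]=[1, 0, 0, 0]
Event 4: LOCAL 3: VV[3][3]++ -> VV[3]=[0, 0, 0, 2]
Event 5: LOCAL 2: VV[2][2]++ -> VV[2]=[0, 0, 2, 0]
Event 6: LOCAL 1: VV[1][1]++ -> VV[1]=[0, 1, 0, 0]
Event 5 stamp: [0, 0, 2, 0]
Event 6 stamp: [0, 1, 0, 0]
[0, 0, 2, 0] <= [0, 1, 0, 0]? False. Equal? False. Happens-before: False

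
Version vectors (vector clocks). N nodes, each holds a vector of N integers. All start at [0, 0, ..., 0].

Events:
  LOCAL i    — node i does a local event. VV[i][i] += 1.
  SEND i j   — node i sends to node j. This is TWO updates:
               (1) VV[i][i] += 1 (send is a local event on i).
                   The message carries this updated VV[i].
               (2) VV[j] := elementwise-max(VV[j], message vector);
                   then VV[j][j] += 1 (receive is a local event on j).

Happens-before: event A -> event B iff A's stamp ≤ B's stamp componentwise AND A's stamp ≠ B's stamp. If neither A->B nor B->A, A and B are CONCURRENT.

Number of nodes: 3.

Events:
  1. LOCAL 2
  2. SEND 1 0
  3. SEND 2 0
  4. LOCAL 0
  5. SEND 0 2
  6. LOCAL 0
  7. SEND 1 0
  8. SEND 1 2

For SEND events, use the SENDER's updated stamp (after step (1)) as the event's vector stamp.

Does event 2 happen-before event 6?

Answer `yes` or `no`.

Answer: yes

Derivation:
Initial: VV[0]=[0, 0, 0]
Initial: VV[1]=[0, 0, 0]
Initial: VV[2]=[0, 0, 0]
Event 1: LOCAL 2: VV[2][2]++ -> VV[2]=[0, 0, 1]
Event 2: SEND 1->0: VV[1][1]++ -> VV[1]=[0, 1, 0], msg_vec=[0, 1, 0]; VV[0]=max(VV[0],msg_vec) then VV[0][0]++ -> VV[0]=[1, 1, 0]
Event 3: SEND 2->0: VV[2][2]++ -> VV[2]=[0, 0, 2], msg_vec=[0, 0, 2]; VV[0]=max(VV[0],msg_vec) then VV[0][0]++ -> VV[0]=[2, 1, 2]
Event 4: LOCAL 0: VV[0][0]++ -> VV[0]=[3, 1, 2]
Event 5: SEND 0->2: VV[0][0]++ -> VV[0]=[4, 1, 2], msg_vec=[4, 1, 2]; VV[2]=max(VV[2],msg_vec) then VV[2][2]++ -> VV[2]=[4, 1, 3]
Event 6: LOCAL 0: VV[0][0]++ -> VV[0]=[5, 1, 2]
Event 7: SEND 1->0: VV[1][1]++ -> VV[1]=[0, 2, 0], msg_vec=[0, 2, 0]; VV[0]=max(VV[0],msg_vec) then VV[0][0]++ -> VV[0]=[6, 2, 2]
Event 8: SEND 1->2: VV[1][1]++ -> VV[1]=[0, 3, 0], msg_vec=[0, 3, 0]; VV[2]=max(VV[2],msg_vec) then VV[2][2]++ -> VV[2]=[4, 3, 4]
Event 2 stamp: [0, 1, 0]
Event 6 stamp: [5, 1, 2]
[0, 1, 0] <= [5, 1, 2]? True. Equal? False. Happens-before: True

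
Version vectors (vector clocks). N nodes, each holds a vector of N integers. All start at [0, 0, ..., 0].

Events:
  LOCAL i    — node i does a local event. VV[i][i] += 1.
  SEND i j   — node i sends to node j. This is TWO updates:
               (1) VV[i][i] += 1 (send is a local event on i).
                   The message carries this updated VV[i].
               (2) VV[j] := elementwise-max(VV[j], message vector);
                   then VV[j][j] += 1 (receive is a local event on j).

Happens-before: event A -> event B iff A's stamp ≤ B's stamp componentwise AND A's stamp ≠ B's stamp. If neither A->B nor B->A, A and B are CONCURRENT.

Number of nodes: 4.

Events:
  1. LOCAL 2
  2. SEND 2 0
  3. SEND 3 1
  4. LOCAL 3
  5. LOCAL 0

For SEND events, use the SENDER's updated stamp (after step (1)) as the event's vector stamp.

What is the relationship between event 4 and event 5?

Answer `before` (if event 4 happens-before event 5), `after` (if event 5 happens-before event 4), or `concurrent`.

Answer: concurrent

Derivation:
Initial: VV[0]=[0, 0, 0, 0]
Initial: VV[1]=[0, 0, 0, 0]
Initial: VV[2]=[0, 0, 0, 0]
Initial: VV[3]=[0, 0, 0, 0]
Event 1: LOCAL 2: VV[2][2]++ -> VV[2]=[0, 0, 1, 0]
Event 2: SEND 2->0: VV[2][2]++ -> VV[2]=[0, 0, 2, 0], msg_vec=[0, 0, 2, 0]; VV[0]=max(VV[0],msg_vec) then VV[0][0]++ -> VV[0]=[1, 0, 2, 0]
Event 3: SEND 3->1: VV[3][3]++ -> VV[3]=[0, 0, 0, 1], msg_vec=[0, 0, 0, 1]; VV[1]=max(VV[1],msg_vec) then VV[1][1]++ -> VV[1]=[0, 1, 0, 1]
Event 4: LOCAL 3: VV[3][3]++ -> VV[3]=[0, 0, 0, 2]
Event 5: LOCAL 0: VV[0][0]++ -> VV[0]=[2, 0, 2, 0]
Event 4 stamp: [0, 0, 0, 2]
Event 5 stamp: [2, 0, 2, 0]
[0, 0, 0, 2] <= [2, 0, 2, 0]? False
[2, 0, 2, 0] <= [0, 0, 0, 2]? False
Relation: concurrent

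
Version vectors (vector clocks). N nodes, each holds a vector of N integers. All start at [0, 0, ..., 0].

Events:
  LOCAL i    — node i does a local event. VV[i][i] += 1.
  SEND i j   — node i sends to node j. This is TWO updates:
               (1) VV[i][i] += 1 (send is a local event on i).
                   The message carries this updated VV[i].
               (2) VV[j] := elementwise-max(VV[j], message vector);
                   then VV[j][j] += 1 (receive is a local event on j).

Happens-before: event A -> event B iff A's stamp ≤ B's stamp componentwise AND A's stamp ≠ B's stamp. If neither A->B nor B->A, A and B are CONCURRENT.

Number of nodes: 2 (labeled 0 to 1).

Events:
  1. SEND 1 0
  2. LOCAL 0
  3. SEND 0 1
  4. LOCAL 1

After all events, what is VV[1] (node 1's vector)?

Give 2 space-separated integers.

Answer: 3 3

Derivation:
Initial: VV[0]=[0, 0]
Initial: VV[1]=[0, 0]
Event 1: SEND 1->0: VV[1][1]++ -> VV[1]=[0, 1], msg_vec=[0, 1]; VV[0]=max(VV[0],msg_vec) then VV[0][0]++ -> VV[0]=[1, 1]
Event 2: LOCAL 0: VV[0][0]++ -> VV[0]=[2, 1]
Event 3: SEND 0->1: VV[0][0]++ -> VV[0]=[3, 1], msg_vec=[3, 1]; VV[1]=max(VV[1],msg_vec) then VV[1][1]++ -> VV[1]=[3, 2]
Event 4: LOCAL 1: VV[1][1]++ -> VV[1]=[3, 3]
Final vectors: VV[0]=[3, 1]; VV[1]=[3, 3]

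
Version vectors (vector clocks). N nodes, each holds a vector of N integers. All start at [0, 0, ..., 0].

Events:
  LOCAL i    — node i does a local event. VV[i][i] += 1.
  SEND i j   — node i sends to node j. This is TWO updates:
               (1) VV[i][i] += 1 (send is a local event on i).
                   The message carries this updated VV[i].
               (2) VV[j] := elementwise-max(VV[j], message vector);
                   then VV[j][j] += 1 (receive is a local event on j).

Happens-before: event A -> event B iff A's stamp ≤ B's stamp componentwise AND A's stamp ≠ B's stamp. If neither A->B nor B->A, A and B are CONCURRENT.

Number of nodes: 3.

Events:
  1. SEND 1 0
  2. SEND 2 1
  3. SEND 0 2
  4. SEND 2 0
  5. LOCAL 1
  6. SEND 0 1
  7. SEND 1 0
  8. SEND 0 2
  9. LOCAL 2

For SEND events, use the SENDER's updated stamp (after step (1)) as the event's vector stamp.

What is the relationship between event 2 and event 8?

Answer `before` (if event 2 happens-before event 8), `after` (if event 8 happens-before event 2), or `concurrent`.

Answer: before

Derivation:
Initial: VV[0]=[0, 0, 0]
Initial: VV[1]=[0, 0, 0]
Initial: VV[2]=[0, 0, 0]
Event 1: SEND 1->0: VV[1][1]++ -> VV[1]=[0, 1, 0], msg_vec=[0, 1, 0]; VV[0]=max(VV[0],msg_vec) then VV[0][0]++ -> VV[0]=[1, 1, 0]
Event 2: SEND 2->1: VV[2][2]++ -> VV[2]=[0, 0, 1], msg_vec=[0, 0, 1]; VV[1]=max(VV[1],msg_vec) then VV[1][1]++ -> VV[1]=[0, 2, 1]
Event 3: SEND 0->2: VV[0][0]++ -> VV[0]=[2, 1, 0], msg_vec=[2, 1, 0]; VV[2]=max(VV[2],msg_vec) then VV[2][2]++ -> VV[2]=[2, 1, 2]
Event 4: SEND 2->0: VV[2][2]++ -> VV[2]=[2, 1, 3], msg_vec=[2, 1, 3]; VV[0]=max(VV[0],msg_vec) then VV[0][0]++ -> VV[0]=[3, 1, 3]
Event 5: LOCAL 1: VV[1][1]++ -> VV[1]=[0, 3, 1]
Event 6: SEND 0->1: VV[0][0]++ -> VV[0]=[4, 1, 3], msg_vec=[4, 1, 3]; VV[1]=max(VV[1],msg_vec) then VV[1][1]++ -> VV[1]=[4, 4, 3]
Event 7: SEND 1->0: VV[1][1]++ -> VV[1]=[4, 5, 3], msg_vec=[4, 5, 3]; VV[0]=max(VV[0],msg_vec) then VV[0][0]++ -> VV[0]=[5, 5, 3]
Event 8: SEND 0->2: VV[0][0]++ -> VV[0]=[6, 5, 3], msg_vec=[6, 5, 3]; VV[2]=max(VV[2],msg_vec) then VV[2][2]++ -> VV[2]=[6, 5, 4]
Event 9: LOCAL 2: VV[2][2]++ -> VV[2]=[6, 5, 5]
Event 2 stamp: [0, 0, 1]
Event 8 stamp: [6, 5, 3]
[0, 0, 1] <= [6, 5, 3]? True
[6, 5, 3] <= [0, 0, 1]? False
Relation: before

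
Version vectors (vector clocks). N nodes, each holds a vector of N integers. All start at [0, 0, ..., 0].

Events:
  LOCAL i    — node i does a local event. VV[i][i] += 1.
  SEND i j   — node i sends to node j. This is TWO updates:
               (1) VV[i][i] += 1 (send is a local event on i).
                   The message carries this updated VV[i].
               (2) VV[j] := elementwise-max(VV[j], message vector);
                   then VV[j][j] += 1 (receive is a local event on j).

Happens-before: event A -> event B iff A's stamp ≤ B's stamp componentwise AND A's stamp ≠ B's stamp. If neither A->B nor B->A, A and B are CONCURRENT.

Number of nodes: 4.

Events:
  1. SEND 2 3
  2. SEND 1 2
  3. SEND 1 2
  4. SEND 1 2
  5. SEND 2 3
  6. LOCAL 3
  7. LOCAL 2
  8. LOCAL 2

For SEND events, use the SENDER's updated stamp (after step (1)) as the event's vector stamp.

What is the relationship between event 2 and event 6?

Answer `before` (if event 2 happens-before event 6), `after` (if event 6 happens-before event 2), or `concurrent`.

Initial: VV[0]=[0, 0, 0, 0]
Initial: VV[1]=[0, 0, 0, 0]
Initial: VV[2]=[0, 0, 0, 0]
Initial: VV[3]=[0, 0, 0, 0]
Event 1: SEND 2->3: VV[2][2]++ -> VV[2]=[0, 0, 1, 0], msg_vec=[0, 0, 1, 0]; VV[3]=max(VV[3],msg_vec) then VV[3][3]++ -> VV[3]=[0, 0, 1, 1]
Event 2: SEND 1->2: VV[1][1]++ -> VV[1]=[0, 1, 0, 0], msg_vec=[0, 1, 0, 0]; VV[2]=max(VV[2],msg_vec) then VV[2][2]++ -> VV[2]=[0, 1, 2, 0]
Event 3: SEND 1->2: VV[1][1]++ -> VV[1]=[0, 2, 0, 0], msg_vec=[0, 2, 0, 0]; VV[2]=max(VV[2],msg_vec) then VV[2][2]++ -> VV[2]=[0, 2, 3, 0]
Event 4: SEND 1->2: VV[1][1]++ -> VV[1]=[0, 3, 0, 0], msg_vec=[0, 3, 0, 0]; VV[2]=max(VV[2],msg_vec) then VV[2][2]++ -> VV[2]=[0, 3, 4, 0]
Event 5: SEND 2->3: VV[2][2]++ -> VV[2]=[0, 3, 5, 0], msg_vec=[0, 3, 5, 0]; VV[3]=max(VV[3],msg_vec) then VV[3][3]++ -> VV[3]=[0, 3, 5, 2]
Event 6: LOCAL 3: VV[3][3]++ -> VV[3]=[0, 3, 5, 3]
Event 7: LOCAL 2: VV[2][2]++ -> VV[2]=[0, 3, 6, 0]
Event 8: LOCAL 2: VV[2][2]++ -> VV[2]=[0, 3, 7, 0]
Event 2 stamp: [0, 1, 0, 0]
Event 6 stamp: [0, 3, 5, 3]
[0, 1, 0, 0] <= [0, 3, 5, 3]? True
[0, 3, 5, 3] <= [0, 1, 0, 0]? False
Relation: before

Answer: before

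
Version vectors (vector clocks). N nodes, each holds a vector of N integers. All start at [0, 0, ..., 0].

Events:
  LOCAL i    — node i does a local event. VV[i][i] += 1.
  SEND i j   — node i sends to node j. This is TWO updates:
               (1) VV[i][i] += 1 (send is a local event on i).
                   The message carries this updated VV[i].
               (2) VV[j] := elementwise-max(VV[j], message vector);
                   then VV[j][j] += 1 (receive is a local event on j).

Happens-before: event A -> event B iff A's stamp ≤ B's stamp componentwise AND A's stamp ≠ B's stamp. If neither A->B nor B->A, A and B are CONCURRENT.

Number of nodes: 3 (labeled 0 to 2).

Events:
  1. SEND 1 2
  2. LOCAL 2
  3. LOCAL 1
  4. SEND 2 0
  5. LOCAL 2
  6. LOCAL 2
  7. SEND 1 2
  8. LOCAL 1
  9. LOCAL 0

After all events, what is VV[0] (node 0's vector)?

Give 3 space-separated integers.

Answer: 2 1 3

Derivation:
Initial: VV[0]=[0, 0, 0]
Initial: VV[1]=[0, 0, 0]
Initial: VV[2]=[0, 0, 0]
Event 1: SEND 1->2: VV[1][1]++ -> VV[1]=[0, 1, 0], msg_vec=[0, 1, 0]; VV[2]=max(VV[2],msg_vec) then VV[2][2]++ -> VV[2]=[0, 1, 1]
Event 2: LOCAL 2: VV[2][2]++ -> VV[2]=[0, 1, 2]
Event 3: LOCAL 1: VV[1][1]++ -> VV[1]=[0, 2, 0]
Event 4: SEND 2->0: VV[2][2]++ -> VV[2]=[0, 1, 3], msg_vec=[0, 1, 3]; VV[0]=max(VV[0],msg_vec) then VV[0][0]++ -> VV[0]=[1, 1, 3]
Event 5: LOCAL 2: VV[2][2]++ -> VV[2]=[0, 1, 4]
Event 6: LOCAL 2: VV[2][2]++ -> VV[2]=[0, 1, 5]
Event 7: SEND 1->2: VV[1][1]++ -> VV[1]=[0, 3, 0], msg_vec=[0, 3, 0]; VV[2]=max(VV[2],msg_vec) then VV[2][2]++ -> VV[2]=[0, 3, 6]
Event 8: LOCAL 1: VV[1][1]++ -> VV[1]=[0, 4, 0]
Event 9: LOCAL 0: VV[0][0]++ -> VV[0]=[2, 1, 3]
Final vectors: VV[0]=[2, 1, 3]; VV[1]=[0, 4, 0]; VV[2]=[0, 3, 6]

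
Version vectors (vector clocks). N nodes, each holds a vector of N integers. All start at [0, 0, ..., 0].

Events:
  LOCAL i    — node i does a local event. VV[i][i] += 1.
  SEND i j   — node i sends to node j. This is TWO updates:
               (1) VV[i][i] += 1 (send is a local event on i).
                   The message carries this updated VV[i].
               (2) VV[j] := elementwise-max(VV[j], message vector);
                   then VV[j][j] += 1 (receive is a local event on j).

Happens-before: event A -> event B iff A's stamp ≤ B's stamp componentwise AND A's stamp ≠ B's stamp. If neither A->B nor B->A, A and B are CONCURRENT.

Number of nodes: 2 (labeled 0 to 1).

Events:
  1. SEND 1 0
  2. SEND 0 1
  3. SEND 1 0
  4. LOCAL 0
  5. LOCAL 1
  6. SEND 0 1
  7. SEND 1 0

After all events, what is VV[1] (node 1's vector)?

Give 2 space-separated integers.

Answer: 5 6

Derivation:
Initial: VV[0]=[0, 0]
Initial: VV[1]=[0, 0]
Event 1: SEND 1->0: VV[1][1]++ -> VV[1]=[0, 1], msg_vec=[0, 1]; VV[0]=max(VV[0],msg_vec) then VV[0][0]++ -> VV[0]=[1, 1]
Event 2: SEND 0->1: VV[0][0]++ -> VV[0]=[2, 1], msg_vec=[2, 1]; VV[1]=max(VV[1],msg_vec) then VV[1][1]++ -> VV[1]=[2, 2]
Event 3: SEND 1->0: VV[1][1]++ -> VV[1]=[2, 3], msg_vec=[2, 3]; VV[0]=max(VV[0],msg_vec) then VV[0][0]++ -> VV[0]=[3, 3]
Event 4: LOCAL 0: VV[0][0]++ -> VV[0]=[4, 3]
Event 5: LOCAL 1: VV[1][1]++ -> VV[1]=[2, 4]
Event 6: SEND 0->1: VV[0][0]++ -> VV[0]=[5, 3], msg_vec=[5, 3]; VV[1]=max(VV[1],msg_vec) then VV[1][1]++ -> VV[1]=[5, 5]
Event 7: SEND 1->0: VV[1][1]++ -> VV[1]=[5, 6], msg_vec=[5, 6]; VV[0]=max(VV[0],msg_vec) then VV[0][0]++ -> VV[0]=[6, 6]
Final vectors: VV[0]=[6, 6]; VV[1]=[5, 6]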